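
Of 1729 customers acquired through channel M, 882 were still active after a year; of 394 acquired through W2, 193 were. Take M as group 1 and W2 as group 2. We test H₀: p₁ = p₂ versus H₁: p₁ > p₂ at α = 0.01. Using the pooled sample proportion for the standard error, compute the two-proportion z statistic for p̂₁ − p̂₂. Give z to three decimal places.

p̂₁ = 882/1729 ≈ 0.51012, p̂₂ = 193/394 ≈ 0.48985.
Pooled p̂ = (882+193)/(1729+394) = 1075/2123 = 0.50636.
SE = √(0.24996 × 0.00311644) = 0.02791.
z = (0.51012 − 0.48985)/0.02791 = 0.02027/0.02791 = 0.726.
p-value = P(Z > 0.726) ≈ 0.2338, so at α = 0.01 we fail to reject H₀.

z = 0.726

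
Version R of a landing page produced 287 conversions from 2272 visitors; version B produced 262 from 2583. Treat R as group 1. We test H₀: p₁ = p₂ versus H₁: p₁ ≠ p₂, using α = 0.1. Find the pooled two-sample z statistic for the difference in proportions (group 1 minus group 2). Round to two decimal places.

z = 2.73

p̂₁ = 287/2272 = 0.12632, p̂₂ = 262/2583 = 0.10143.
Pooled p̂ = (287+262)/(2272+2583) = 549/4855 = 0.11308.
SE = √(p̂(1−p̂)(1/n₁+1/n₂)) = √(0.11308·0.88692·0.000827288) = √(8.29706e-05) = 0.00911.
z = (0.12632 − 0.10143)/0.00911 = 0.02489/0.00911 = 2.73.
p-value = 2·P(Z > 2.732) ≈ 0.0063. With α = 0.1, reject H₀.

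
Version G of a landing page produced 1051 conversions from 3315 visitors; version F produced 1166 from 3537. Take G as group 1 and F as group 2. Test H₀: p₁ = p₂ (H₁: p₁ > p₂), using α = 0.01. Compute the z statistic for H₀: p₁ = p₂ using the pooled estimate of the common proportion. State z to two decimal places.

p̂₁ = 1051/3315 ≈ 0.3170, p̂₂ = 1166/3537 ≈ 0.3297.
Pooled p̂ = (1051+1166)/(3315+3537) = 2217/6852 = 0.3236.
SE = √(p̂(1−p̂)(1/n₁+1/n₂)) = √(0.3236·0.6764·0.000584385) = √(0.000127903) = 0.0113.
z = (0.3170 − 0.3297)/0.0113 = -0.0127/0.0113 = -1.12.
p-value = P(Z > -1.115) ≈ 0.8677. With α = 0.01, fail to reject H₀.

z = -1.12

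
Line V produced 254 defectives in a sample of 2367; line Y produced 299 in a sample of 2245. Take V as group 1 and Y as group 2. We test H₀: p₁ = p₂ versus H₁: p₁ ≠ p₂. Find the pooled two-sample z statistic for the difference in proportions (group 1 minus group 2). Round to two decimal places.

p̂₁ = 254/2367 = 0.1073, p̂₂ = 299/2245 = 0.1332.
Pooled p̂ = (254+299)/(2367+2245) = 553/4612 = 0.1199.
SE = √(0.105527 × 0.00086791) = 0.0096.
z = (0.1073 − 0.1332)/0.0096 = -0.0259/0.0096 = -2.70.
p-value = 2·P(Z > 2.704) ≈ 0.0069.

z = -2.70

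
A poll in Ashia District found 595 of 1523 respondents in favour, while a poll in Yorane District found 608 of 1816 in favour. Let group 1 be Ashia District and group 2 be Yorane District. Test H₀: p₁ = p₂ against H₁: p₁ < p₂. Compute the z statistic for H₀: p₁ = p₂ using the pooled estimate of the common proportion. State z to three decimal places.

z = 3.350

p̂₁ = 595/1523 = 0.39068, p̂₂ = 608/1816 = 0.33480.
Pooled p̂ = (595+608)/(1523+1816) = 1203/3339 = 0.36029.
SE = √(p̂(1−p̂)(1/n₁+1/n₂)) = √(0.36029·0.63971·0.00120726) = √(0.00027825) = 0.01668.
z = (0.39068 − 0.33480)/0.01668 = 0.05588/0.01668 = 3.350.
p-value = P(Z < 3.350) ≈ 0.9996.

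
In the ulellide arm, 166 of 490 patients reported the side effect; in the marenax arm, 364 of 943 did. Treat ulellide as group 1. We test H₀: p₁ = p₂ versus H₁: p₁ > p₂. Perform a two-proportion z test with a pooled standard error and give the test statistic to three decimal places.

z = -1.757

p̂₁ = 166/490 ≈ 0.33878, p̂₂ = 364/943 ≈ 0.38600.
Pooled p̂ = (166+364)/(490+943) = 530/1433 = 0.36985.
SE = √(0.233062 × 0.00310126) = 0.02688.
z = (0.33878 − 0.38600)/0.02688 = -0.04722/0.02688 = -1.757.
p-value = P(Z > -1.757) ≈ 0.9605.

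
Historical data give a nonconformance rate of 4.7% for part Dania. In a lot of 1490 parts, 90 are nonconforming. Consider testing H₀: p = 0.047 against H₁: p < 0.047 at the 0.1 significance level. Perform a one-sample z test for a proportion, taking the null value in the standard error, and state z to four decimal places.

p̂ = 90/1490 = 0.060403.
Under H₀, SE = √(0.047·0.953/1490) = √(3.00611e-05) = 0.005483.
z = (0.060403 − 0.047)/0.005483 = 0.013403/0.005483 = 2.4445.
p-value = P(Z < 2.444) ≈ 0.9927. With α = 0.1, fail to reject H₀.

z = 2.4445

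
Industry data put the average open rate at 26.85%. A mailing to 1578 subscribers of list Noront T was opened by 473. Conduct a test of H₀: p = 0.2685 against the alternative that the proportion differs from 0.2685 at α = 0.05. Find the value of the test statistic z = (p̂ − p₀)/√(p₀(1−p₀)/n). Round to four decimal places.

z = 2.8008

p̂ = 473/1578 ≈ 0.2997465.
SE = √(p₀(1−p₀)/n) = √(0.19641/1578) = 0.0111564.
z = (0.2997465 − 0.2685)/0.0111564 = 0.0312465/0.0111564 = 2.8008.
Two-sided p-value ≈ 2·Φ(−2.801) = 0.0051. With α = 0.05, reject H₀.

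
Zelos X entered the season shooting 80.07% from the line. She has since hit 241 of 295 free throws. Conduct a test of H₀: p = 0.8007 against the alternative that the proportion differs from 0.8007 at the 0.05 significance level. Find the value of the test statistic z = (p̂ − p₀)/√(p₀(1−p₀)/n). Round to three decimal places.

p̂ = 241/295 = 0.81695.
Standard error under H₀: √(0.8007×0.1993/295) = 0.02326.
z = (0.81695 − 0.8007)/0.02326 = 0.01625/0.02326 = 0.699.
Two-sided p-value ≈ 2·Φ(−0.699) = 0.4848. With α = 0.05, fail to reject H₀.

z = 0.699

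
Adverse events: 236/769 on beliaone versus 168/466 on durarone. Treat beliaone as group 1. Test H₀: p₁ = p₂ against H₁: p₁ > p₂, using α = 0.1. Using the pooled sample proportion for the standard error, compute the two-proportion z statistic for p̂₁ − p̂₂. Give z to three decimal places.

z = -1.947

p̂₁ = 236/769 ≈ 0.30689, p̂₂ = 168/466 ≈ 0.36052.
Pooled p̂ = (236+168)/(769+466) = 404/1235 = 0.32713.
SE = √(0.220114 × 0.00344631) = 0.02754.
z = (0.30689 − 0.36052)/0.02754 = -0.05363/0.02754 = -1.947.
p-value = P(Z > -1.947) ≈ 0.9742, so at α = 0.1 we fail to reject H₀.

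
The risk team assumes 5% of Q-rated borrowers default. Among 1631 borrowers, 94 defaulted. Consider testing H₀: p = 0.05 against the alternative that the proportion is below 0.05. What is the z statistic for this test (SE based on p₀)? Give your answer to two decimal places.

p̂ = 94/1631 ≈ 0.0576.
SE = √(p₀(1−p₀)/n) = √(0.0475/1631) = 0.0054.
z = (0.0576 − 0.05)/0.0054 = 0.0076/0.0054 = 1.41.

z = 1.41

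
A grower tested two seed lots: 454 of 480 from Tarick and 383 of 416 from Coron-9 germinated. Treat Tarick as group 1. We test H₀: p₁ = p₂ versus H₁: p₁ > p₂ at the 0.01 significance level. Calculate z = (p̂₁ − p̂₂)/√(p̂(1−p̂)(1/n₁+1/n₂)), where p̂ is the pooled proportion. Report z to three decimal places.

z = 1.514

p̂₁ = 454/480 ≈ 0.945833, p̂₂ = 383/416 ≈ 0.920673.
Pooled p̂ = (454+383)/(480+416) = 837/896 = 0.934152.
SE = √(p̂(1−p̂)(1/n₁+1/n₂)) = √(0.934152·0.065848·0.00448718) = √(0.000276016) = 0.016614.
z = (0.945833 − 0.920673)/0.016614 = 0.025160/0.016614 = 1.514.
p-value = P(Z > 1.514) ≈ 0.0650, so at α = 0.01 we fail to reject H₀.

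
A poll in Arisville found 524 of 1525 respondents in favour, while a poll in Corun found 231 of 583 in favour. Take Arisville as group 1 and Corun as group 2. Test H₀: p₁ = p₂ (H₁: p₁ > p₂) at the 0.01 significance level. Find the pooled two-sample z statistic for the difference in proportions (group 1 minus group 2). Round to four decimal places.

z = -2.2539

p̂₁ = 524/1525 = 0.343607, p̂₂ = 231/583 = 0.396226.
Pooled p̂ = (524+231)/(1525+583) = 755/2108 = 0.358159.
SE = √(p̂(1−p̂)(1/n₁+1/n₂)) = √(0.358159·0.641841·0.002371) = √(0.000545049) = 0.023346.
z = (0.343607 − 0.396226)/0.023346 = -0.052619/0.023346 = -2.2539.
p-value = P(Z > -2.254) ≈ 0.9879; since p > α = 0.01, fail to reject H₀.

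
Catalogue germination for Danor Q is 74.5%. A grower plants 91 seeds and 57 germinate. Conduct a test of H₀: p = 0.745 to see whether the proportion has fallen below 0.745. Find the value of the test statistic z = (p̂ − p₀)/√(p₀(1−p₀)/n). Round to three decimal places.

z = -2.596

p̂ = 57/91 = 0.62637.
SE = √(p₀(1−p₀)/n) = √(0.18998/91) = 0.04569.
z = (0.62637 − 0.745)/0.04569 = -0.11863/0.04569 = -2.596.
p-value = P(Z < -2.596) ≈ 0.0047.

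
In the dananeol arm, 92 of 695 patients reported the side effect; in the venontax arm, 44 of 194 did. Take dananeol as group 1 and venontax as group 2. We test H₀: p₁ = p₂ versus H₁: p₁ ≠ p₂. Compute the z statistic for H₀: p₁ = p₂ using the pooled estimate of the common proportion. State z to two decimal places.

z = -3.23

p̂₁ = 92/695 = 0.1324, p̂₂ = 44/194 = 0.2268.
Pooled p̂ = (92+44)/(695+194) = 136/889 = 0.1530.
SE = √(0.129578 × 0.00659349) = 0.0292.
z = (0.1324 − 0.2268)/0.0292 = -0.0944/0.0292 = -3.23.
p-value = 2·P(Z > 3.231) ≈ 0.0012.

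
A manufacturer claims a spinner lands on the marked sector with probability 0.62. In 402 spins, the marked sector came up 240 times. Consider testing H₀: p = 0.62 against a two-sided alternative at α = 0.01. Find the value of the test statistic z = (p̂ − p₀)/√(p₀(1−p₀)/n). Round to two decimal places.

p̂ = 240/402 = 0.5970.
Under H₀, SE = √(0.62·0.38/402) = √(0.00058607) = 0.0242.
z = (0.5970 − 0.62)/0.0242 = -0.0230/0.0242 = -0.95.
Two-sided p-value ≈ 2·Φ(−0.949) = 0.3424; since p > α = 0.01, fail to reject H₀.

z = -0.95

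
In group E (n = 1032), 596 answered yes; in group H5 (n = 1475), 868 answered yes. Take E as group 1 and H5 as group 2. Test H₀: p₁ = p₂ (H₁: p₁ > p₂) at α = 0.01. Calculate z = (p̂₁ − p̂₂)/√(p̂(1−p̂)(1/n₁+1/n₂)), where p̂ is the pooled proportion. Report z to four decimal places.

p̂₁ = 596/1032 ≈ 0.577519, p̂₂ = 868/1475 ≈ 0.588475.
Pooled p̂ = (596+868)/(1032+1475) = 1464/2507 = 0.583965.
SE = √(p̂(1−p̂)(1/n₁+1/n₂)) = √(0.583965·0.416035·0.00164696) = √(0.000400128) = 0.020003.
z = (0.577519 − 0.588475)/0.020003 = -0.010956/0.020003 = -0.5477.
p-value = P(Z > -0.548) ≈ 0.7080, so at α = 0.01 we fail to reject H₀.

z = -0.5477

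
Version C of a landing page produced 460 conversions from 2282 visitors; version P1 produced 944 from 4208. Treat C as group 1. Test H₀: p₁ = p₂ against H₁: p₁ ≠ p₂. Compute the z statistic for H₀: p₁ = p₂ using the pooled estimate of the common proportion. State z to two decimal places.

p̂₁ = 460/2282 ≈ 0.20158, p̂₂ = 944/4208 ≈ 0.22433.
Pooled p̂ = (460+944)/(2282+4208) = 1404/6490 = 0.21633.
SE = √(p̂(1−p̂)(1/n₁+1/n₂)) = √(0.21633·0.78367·0.000675855) = √(0.00011458) = 0.01070.
z = (0.20158 − 0.22433)/0.01070 = -0.02275/0.01070 = -2.13.
p-value = 2·P(Z > 2.126) ≈ 0.0335.

z = -2.13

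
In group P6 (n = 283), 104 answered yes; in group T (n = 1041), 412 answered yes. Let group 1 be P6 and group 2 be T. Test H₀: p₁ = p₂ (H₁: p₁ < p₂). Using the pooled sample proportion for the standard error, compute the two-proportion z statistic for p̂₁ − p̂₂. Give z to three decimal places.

z = -0.865

p̂₁ = 104/283 = 0.36749, p̂₂ = 412/1041 = 0.39577.
Pooled p̂ = (104+412)/(283+1041) = 516/1324 = 0.38973.
SE = √(p̂(1−p̂)(1/n₁+1/n₂)) = √(0.38973·0.61027·0.00449418) = √(0.0010689) = 0.03269.
z = (0.36749 − 0.39577)/0.03269 = -0.02828/0.03269 = -0.865.
p-value = P(Z < -0.865) ≈ 0.1935.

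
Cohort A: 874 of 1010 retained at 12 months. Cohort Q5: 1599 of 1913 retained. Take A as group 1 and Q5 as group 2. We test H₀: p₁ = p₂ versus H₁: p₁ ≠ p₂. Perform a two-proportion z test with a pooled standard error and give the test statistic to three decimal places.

p̂₁ = 874/1010 = 0.865347, p̂₂ = 1599/1913 = 0.835860.
Pooled p̂ = (874+1599)/(1010+1913) = 2473/2923 = 0.846049.
SE = √(p̂(1−p̂)(1/n₁+1/n₂)) = √(0.846049·0.153951·0.00151284) = √(0.000197048) = 0.014037.
z = (0.865347 − 0.835860)/0.014037 = 0.029487/0.014037 = 2.101.

z = 2.101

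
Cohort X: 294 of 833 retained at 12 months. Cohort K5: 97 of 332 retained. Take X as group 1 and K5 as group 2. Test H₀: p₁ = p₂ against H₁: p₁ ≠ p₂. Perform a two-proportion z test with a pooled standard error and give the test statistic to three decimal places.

z = 1.983

p̂₁ = 294/833 ≈ 0.35294, p̂₂ = 97/332 ≈ 0.29217.
Pooled p̂ = (294+97)/(833+332) = 391/1165 = 0.33562.
SE = √(p̂(1−p̂)(1/n₁+1/n₂)) = √(0.33562·0.66438·0.00421253) = √(0.000939309) = 0.03065.
z = (0.35294 − 0.29217)/0.03065 = 0.06077/0.03065 = 1.983.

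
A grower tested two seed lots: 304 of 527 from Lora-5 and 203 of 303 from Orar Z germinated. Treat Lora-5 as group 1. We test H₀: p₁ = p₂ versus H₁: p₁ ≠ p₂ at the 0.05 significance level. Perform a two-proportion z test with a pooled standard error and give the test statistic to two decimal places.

z = -2.65

p̂₁ = 304/527 ≈ 0.57685, p̂₂ = 203/303 ≈ 0.66997.
Pooled p̂ = (304+203)/(527+303) = 507/830 = 0.61084.
SE = √(0.237714 × 0.00519786) = 0.03515.
z = (0.57685 − 0.66997)/0.03515 = -0.09312/0.03515 = -2.65.
Two-sided p-value ≈ 2·Φ(−2.649) = 0.0081; since p < α = 0.05, reject H₀.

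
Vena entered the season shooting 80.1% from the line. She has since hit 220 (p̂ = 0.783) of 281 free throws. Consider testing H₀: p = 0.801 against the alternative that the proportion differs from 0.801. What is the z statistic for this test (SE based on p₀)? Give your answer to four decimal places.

p̂ = 220/281 ≈ 0.782918.
Standard error under H₀: √(0.801×0.199/281) = 0.023817.
z = (0.782918 − 0.801)/0.023817 = -0.018082/0.023817 = -0.7592.

z = -0.7592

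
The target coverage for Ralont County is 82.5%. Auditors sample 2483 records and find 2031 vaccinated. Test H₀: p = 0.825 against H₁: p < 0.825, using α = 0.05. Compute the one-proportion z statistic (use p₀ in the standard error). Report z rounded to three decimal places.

z = -0.923

p̂ = 2031/2483 = 0.81796.
Under H₀, SE = √(0.825·0.175/2483) = √(5.81454e-05) = 0.00763.
z = (0.81796 − 0.825)/0.00763 = -0.00704/0.00763 = -0.923.
p-value = P(Z < -0.923) ≈ 0.1780; since p > α = 0.05, fail to reject H₀.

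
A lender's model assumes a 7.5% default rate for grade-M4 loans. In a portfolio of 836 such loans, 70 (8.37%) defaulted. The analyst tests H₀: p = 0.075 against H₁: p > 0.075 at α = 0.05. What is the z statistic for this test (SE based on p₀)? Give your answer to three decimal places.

p̂ = 70/836 ≈ 0.083732.
Standard error under H₀: √(0.075×0.925/836) = 0.009110.
z = (0.083732 − 0.075)/0.009110 = 0.008732/0.009110 = 0.959.
p-value = P(Z > 0.959) ≈ 0.1689; since p > α = 0.05, fail to reject H₀.

z = 0.959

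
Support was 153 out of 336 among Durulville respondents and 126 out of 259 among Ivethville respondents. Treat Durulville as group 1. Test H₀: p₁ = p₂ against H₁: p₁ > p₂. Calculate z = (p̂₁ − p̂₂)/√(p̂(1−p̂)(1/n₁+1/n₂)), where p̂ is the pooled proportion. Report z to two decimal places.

p̂₁ = 153/336 = 0.4554, p̂₂ = 126/259 = 0.4865.
Pooled p̂ = (153+126)/(336+259) = 279/595 = 0.4689.
SE = √(0.249033 × 0.00683719) = 0.0413.
z = (0.4554 − 0.4865)/0.0413 = -0.0311/0.0413 = -0.75.
p-value = P(Z > -0.754) ≈ 0.7747.

z = -0.75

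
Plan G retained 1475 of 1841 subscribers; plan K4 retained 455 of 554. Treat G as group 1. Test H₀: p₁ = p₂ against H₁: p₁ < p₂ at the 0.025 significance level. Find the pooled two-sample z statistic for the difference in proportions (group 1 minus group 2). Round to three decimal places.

z = -1.049

p̂₁ = 1475/1841 = 0.80120, p̂₂ = 455/554 = 0.82130.
Pooled p̂ = (1475+455)/(1841+554) = 1930/2395 = 0.80585.
SE = √(p̂(1−p̂)(1/n₁+1/n₂)) = √(0.80585·0.19415·0.00234824) = √(0.000367402) = 0.01917.
z = (0.80120 − 0.82130)/0.01917 = -0.02010/0.01917 = -1.049.
p-value = P(Z < -1.049) ≈ 0.1471, so at α = 0.025 we fail to reject H₀.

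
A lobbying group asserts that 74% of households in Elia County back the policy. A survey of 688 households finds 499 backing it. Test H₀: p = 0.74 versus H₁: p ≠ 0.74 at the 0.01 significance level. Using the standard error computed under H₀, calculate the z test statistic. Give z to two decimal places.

p̂ = 499/688 = 0.7253.
Under H₀, SE = √(0.74·0.26/688) = √(0.000279651) = 0.0167.
z = (0.7253 − 0.74)/0.0167 = -0.0147/0.0167 = -0.88.
p-value = 2·P(Z > 0.880) ≈ 0.3791. With α = 0.01, fail to reject H₀.

z = -0.88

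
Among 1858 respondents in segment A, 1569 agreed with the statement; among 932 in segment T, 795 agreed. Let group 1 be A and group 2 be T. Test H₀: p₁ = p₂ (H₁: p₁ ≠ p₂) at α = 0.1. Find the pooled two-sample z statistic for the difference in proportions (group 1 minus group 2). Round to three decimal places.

z = -0.592

p̂₁ = 1569/1858 = 0.844456, p̂₂ = 795/932 = 0.853004.
Pooled p̂ = (1569+795)/(1858+932) = 2364/2790 = 0.847312.
SE = √(0.129374 × 0.00161117) = 0.014438.
z = (0.844456 − 0.853004)/0.014438 = -0.008548/0.014438 = -0.592.
Two-sided p-value ≈ 2·Φ(−0.592) = 0.5538, so at α = 0.1 we fail to reject H₀.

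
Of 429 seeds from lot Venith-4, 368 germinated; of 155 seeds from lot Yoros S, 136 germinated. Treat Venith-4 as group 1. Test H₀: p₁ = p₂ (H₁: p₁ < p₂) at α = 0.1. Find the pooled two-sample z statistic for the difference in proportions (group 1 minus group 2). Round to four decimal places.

p̂₁ = 368/429 = 0.857809, p̂₂ = 136/155 = 0.877419.
Pooled p̂ = (368+136)/(429+155) = 504/584 = 0.863014.
SE = √(0.118221 × 0.00878262) = 0.032223.
z = (0.857809 − 0.877419)/0.032223 = -0.019610/0.032223 = -0.6086.
p-value = P(Z < -0.609) ≈ 0.2714. With α = 0.1, fail to reject H₀.

z = -0.6086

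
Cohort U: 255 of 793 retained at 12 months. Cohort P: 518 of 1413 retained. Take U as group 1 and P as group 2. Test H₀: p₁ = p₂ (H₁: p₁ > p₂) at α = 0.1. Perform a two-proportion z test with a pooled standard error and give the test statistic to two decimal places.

z = -2.13

p̂₁ = 255/793 = 0.32156, p̂₂ = 518/1413 = 0.36660.
Pooled p̂ = (255+518)/(793+1413) = 773/2206 = 0.35041.
SE = √(0.227622 × 0.00196875) = 0.02117.
z = (0.32156 − 0.36660)/0.02117 = -0.04504/0.02117 = -2.13.
p-value = P(Z > -2.127) ≈ 0.9833; since p > α = 0.1, fail to reject H₀.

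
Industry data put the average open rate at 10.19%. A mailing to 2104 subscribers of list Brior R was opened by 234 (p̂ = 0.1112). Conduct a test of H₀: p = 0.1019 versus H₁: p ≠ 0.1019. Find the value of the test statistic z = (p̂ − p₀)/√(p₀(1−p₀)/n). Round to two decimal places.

z = 1.41

p̂ = 234/2104 ≈ 0.1112.
SE = √(p₀(1−p₀)/n) = √(0.091516/2104) = 0.0066.
z = (0.1112 − 0.1019)/0.0066 = 0.0093/0.0066 = 1.41.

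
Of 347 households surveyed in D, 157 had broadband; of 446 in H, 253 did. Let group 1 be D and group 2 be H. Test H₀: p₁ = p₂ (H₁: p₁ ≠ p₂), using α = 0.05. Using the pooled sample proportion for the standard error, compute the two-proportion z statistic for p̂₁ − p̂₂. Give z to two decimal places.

p̂₁ = 157/347 ≈ 0.4524, p̂₂ = 253/446 ≈ 0.5673.
Pooled p̂ = (157+253)/(347+446) = 410/793 = 0.5170.
SE = √(0.24971 × 0.005124) = 0.0358.
z = (0.4524 − 0.5673)/0.0358 = -0.1149/0.0358 = -3.21.
p-value = 2·P(Z > 3.210) ≈ 0.0013. With α = 0.05, reject H₀.

z = -3.21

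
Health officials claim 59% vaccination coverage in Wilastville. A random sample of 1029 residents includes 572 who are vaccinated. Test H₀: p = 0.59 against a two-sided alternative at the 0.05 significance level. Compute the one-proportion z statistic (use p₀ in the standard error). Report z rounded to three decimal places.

z = -2.225

p̂ = 572/1029 ≈ 0.555879.
Standard error under H₀: √(0.59×0.41/1029) = 0.015332.
z = (0.555879 − 0.59)/0.015332 = -0.034121/0.015332 = -2.225.
p-value = 2·P(Z > 2.225) ≈ 0.0261; since p < α = 0.05, reject H₀.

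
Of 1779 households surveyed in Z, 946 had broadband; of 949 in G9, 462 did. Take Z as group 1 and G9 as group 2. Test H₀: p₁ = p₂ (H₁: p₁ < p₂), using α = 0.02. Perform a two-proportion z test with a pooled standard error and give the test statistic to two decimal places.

z = 2.24

p̂₁ = 946/1779 = 0.5318, p̂₂ = 462/949 = 0.4868.
Pooled p̂ = (946+462)/(1779+949) = 1408/2728 = 0.5161.
SE = √(0.24974 × 0.00161585) = 0.0201.
z = (0.5318 − 0.4868)/0.0201 = 0.0450/0.0201 = 2.24.
p-value = P(Z < 2.237) ≈ 0.9873, so at α = 0.02 we fail to reject H₀.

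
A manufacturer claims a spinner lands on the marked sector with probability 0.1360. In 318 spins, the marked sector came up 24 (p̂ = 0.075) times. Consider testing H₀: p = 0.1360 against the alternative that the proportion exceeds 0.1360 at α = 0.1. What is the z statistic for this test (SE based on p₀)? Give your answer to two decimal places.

z = -3.15

p̂ = 24/318 ≈ 0.0755.
Standard error under H₀: √(0.136×0.864/318) = 0.0192.
z = (0.0755 − 0.136)/0.0192 = -0.0605/0.0192 = -3.15.
p-value = P(Z > -3.149) ≈ 0.9992; since p > α = 0.1, fail to reject H₀.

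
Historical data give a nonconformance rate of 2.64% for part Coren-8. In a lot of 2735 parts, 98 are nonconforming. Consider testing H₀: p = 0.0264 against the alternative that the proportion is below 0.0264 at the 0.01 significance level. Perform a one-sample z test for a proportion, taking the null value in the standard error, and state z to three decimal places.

p̂ = 98/2735 ≈ 0.0358318.
Under H₀, SE = √(0.0264·0.9736/2735) = √(9.39782e-06) = 0.0030656.
z = (0.0358318 − 0.0264)/0.0030656 = 0.0094318/0.0030656 = 3.077.
p-value = P(Z < 3.077) ≈ 0.9990. With α = 0.01, fail to reject H₀.

z = 3.077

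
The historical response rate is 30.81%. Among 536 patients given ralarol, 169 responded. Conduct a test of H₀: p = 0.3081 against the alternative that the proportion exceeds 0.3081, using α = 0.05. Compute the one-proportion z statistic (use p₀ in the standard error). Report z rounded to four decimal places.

z = 0.3610

p̂ = 169/536 ≈ 0.315299.
Standard error under H₀: √(0.3081×0.6919/536) = 0.019943.
z = (0.315299 − 0.3081)/0.019943 = 0.007199/0.019943 = 0.3610.
p-value = P(Z > 0.361) ≈ 0.3591; since p > α = 0.05, fail to reject H₀.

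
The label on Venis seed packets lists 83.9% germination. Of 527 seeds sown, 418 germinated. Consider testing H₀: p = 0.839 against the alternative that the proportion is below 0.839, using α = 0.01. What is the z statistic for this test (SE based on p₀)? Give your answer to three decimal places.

z = -2.863

p̂ = 418/527 = 0.79317.
Under H₀, SE = √(0.839·0.161/527) = √(0.000256317) = 0.01601.
z = (0.79317 − 0.839)/0.01601 = -0.04583/0.01601 = -2.863.
p-value = P(Z < -2.863) ≈ 0.0021, so at α = 0.01 we reject H₀.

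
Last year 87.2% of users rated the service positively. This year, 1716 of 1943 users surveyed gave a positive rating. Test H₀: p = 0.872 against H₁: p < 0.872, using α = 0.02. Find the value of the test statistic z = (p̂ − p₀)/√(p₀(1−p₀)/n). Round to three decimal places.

p̂ = 1716/1943 = 0.88317.
Standard error under H₀: √(0.872×0.128/1943) = 0.00758.
z = (0.88317 − 0.872)/0.00758 = 0.01117/0.00758 = 1.474.
p-value = P(Z < 1.474) ≈ 0.9297. With α = 0.02, fail to reject H₀.

z = 1.474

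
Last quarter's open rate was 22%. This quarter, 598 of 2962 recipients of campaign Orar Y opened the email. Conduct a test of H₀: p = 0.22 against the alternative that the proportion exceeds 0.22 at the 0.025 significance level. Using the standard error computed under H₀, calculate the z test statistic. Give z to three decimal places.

z = -2.379

p̂ = 598/2962 = 0.201891.
SE = √(p₀(1−p₀)/n) = √(0.1716/2962) = 0.007611.
z = (0.201891 − 0.22)/0.007611 = -0.018109/0.007611 = -2.379.
p-value = P(Z > -2.379) ≈ 0.9913. With α = 0.025, fail to reject H₀.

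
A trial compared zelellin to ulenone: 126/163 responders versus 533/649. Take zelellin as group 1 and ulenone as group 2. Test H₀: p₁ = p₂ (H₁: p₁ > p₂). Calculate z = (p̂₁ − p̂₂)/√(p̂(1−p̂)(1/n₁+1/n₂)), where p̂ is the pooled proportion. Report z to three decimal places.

p̂₁ = 126/163 = 0.773006, p̂₂ = 533/649 = 0.821263.
Pooled p̂ = (126+533)/(163+649) = 659/812 = 0.811576.
SE = √(0.15292 × 0.0076758) = 0.034261.
z = (0.773006 − 0.821263)/0.034261 = -0.048257/0.034261 = -1.409.
p-value = P(Z > -1.409) ≈ 0.9205.

z = -1.409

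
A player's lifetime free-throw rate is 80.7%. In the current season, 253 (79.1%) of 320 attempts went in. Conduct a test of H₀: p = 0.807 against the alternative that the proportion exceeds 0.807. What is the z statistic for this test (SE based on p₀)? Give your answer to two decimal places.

z = -0.74

p̂ = 253/320 = 0.7906.
Standard error under H₀: √(0.807×0.193/320) = 0.0221.
z = (0.7906 − 0.807)/0.0221 = -0.0164/0.0221 = -0.74.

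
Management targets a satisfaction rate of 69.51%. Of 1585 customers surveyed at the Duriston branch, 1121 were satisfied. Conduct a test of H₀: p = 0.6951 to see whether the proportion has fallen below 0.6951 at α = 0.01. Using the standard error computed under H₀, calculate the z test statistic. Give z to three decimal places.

z = 1.051

p̂ = 1121/1585 = 0.707256.
Under H₀, SE = √(0.6951·0.3049/1585) = √(0.000133714) = 0.011563.
z = (0.707256 − 0.6951)/0.011563 = 0.012156/0.011563 = 1.051.
p-value = P(Z < 1.051) ≈ 0.8534; since p > α = 0.01, fail to reject H₀.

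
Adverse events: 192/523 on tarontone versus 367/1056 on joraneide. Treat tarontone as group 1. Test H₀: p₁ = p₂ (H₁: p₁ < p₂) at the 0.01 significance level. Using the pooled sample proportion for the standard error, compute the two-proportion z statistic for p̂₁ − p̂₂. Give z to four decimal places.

z = 0.7655

p̂₁ = 192/523 ≈ 0.367113, p̂₂ = 367/1056 ≈ 0.347538.
Pooled p̂ = (192+367)/(523+1056) = 559/1579 = 0.354022.
SE = √(0.22869 × 0.00285902) = 0.025570.
z = (0.367113 − 0.347538)/0.025570 = 0.019575/0.025570 = 0.7655.
p-value = P(Z < 0.766) ≈ 0.7780. With α = 0.01, fail to reject H₀.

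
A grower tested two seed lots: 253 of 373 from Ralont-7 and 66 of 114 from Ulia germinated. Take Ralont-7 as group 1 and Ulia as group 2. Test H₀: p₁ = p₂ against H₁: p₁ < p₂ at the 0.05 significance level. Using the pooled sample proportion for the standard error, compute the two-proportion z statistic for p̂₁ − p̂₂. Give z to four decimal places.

p̂₁ = 253/373 = 0.678284, p̂₂ = 66/114 = 0.578947.
Pooled p̂ = (253+66)/(373+114) = 319/487 = 0.655031.
SE = √(0.225965 × 0.0114529) = 0.050872.
z = (0.678284 − 0.578947)/0.050872 = 0.099337/0.050872 = 1.9527.
p-value = P(Z < 1.953) ≈ 0.9746. With α = 0.05, fail to reject H₀.

z = 1.9527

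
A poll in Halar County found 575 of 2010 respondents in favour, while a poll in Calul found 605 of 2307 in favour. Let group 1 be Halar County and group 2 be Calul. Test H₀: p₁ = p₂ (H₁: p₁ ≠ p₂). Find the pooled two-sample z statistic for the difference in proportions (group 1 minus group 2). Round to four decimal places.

z = 1.7520

p̂₁ = 575/2010 ≈ 0.2860697, p̂₂ = 605/2307 ≈ 0.2622453.
Pooled p̂ = (575+605)/(2010+2307) = 1180/4317 = 0.2733380.
SE = √(p̂(1−p̂)(1/n₁+1/n₂)) = √(0.2733380·0.7266620·0.000930976) = √(0.000184914) = 0.0135983.
z = (0.2860697 − 0.2622453)/0.0135983 = 0.0238244/0.0135983 = 1.7520.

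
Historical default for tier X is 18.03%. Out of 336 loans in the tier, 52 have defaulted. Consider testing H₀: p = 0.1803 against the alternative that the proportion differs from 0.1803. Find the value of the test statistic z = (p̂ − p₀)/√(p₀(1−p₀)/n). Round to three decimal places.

p̂ = 52/336 ≈ 0.15476.
Standard error under H₀: √(0.1803×0.8197/336) = 0.02097.
z = (0.15476 − 0.1803)/0.02097 = -0.02554/0.02097 = -1.218.

z = -1.218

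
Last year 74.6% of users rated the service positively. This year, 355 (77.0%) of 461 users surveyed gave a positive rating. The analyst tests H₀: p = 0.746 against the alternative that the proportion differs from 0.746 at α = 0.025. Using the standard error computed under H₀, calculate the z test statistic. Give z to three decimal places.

z = 1.187

p̂ = 355/461 = 0.77007.
Under H₀, SE = √(0.746·0.254/461) = √(0.000411028) = 0.02027.
z = (0.77007 − 0.746)/0.02027 = 0.02407/0.02027 = 1.187.
Two-sided p-value ≈ 2·Φ(−1.187) = 0.2352, so at α = 0.025 we fail to reject H₀.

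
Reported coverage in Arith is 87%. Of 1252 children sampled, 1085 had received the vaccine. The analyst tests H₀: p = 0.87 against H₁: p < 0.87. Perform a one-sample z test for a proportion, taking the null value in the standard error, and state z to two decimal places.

p̂ = 1085/1252 ≈ 0.8666.
SE = √(p₀(1−p₀)/n) = √(0.1131/1252) = 0.0095.
z = (0.8666 − 0.87)/0.0095 = -0.0034/0.0095 = -0.36.
p-value = P(Z < -0.356) ≈ 0.3608.

z = -0.36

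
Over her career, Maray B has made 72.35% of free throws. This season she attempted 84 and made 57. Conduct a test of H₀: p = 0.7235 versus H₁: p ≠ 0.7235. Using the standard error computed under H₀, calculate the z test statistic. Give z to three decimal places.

p̂ = 57/84 = 0.67857.
Standard error under H₀: √(0.7235×0.2765/84) = 0.04880.
z = (0.67857 − 0.7235)/0.04880 = -0.04493/0.04880 = -0.921.
Two-sided p-value ≈ 2·Φ(−0.921) = 0.3572.

z = -0.921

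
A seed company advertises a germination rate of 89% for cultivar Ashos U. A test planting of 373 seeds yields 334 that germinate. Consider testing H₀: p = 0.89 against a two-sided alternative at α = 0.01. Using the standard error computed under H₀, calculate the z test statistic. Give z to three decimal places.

z = 0.336

p̂ = 334/373 = 0.89544.
SE = √(p₀(1−p₀)/n) = √(0.0979/373) = 0.01620.
z = (0.89544 − 0.89)/0.01620 = 0.00544/0.01620 = 0.336.
Two-sided p-value ≈ 2·Φ(−0.336) = 0.7369; since p > α = 0.01, fail to reject H₀.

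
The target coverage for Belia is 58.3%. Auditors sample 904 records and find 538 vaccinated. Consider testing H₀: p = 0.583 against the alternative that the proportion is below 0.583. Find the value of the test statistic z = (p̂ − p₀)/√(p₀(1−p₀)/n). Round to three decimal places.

p̂ = 538/904 = 0.59513.
SE = √(p₀(1−p₀)/n) = √(0.24311/904) = 0.01640.
z = (0.59513 − 0.583)/0.01640 = 0.01213/0.01640 = 0.740.
p-value = P(Z < 0.740) ≈ 0.7703.

z = 0.740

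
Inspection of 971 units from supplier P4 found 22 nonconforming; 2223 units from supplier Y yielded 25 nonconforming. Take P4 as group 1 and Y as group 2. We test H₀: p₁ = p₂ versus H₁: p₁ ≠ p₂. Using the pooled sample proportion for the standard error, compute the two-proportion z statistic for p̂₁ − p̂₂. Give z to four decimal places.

p̂₁ = 22/971 ≈ 0.0226571, p̂₂ = 25/2223 ≈ 0.0112461.
Pooled p̂ = (22+25)/(971+2223) = 47/3194 = 0.0147151.
SE = √(0.0144986 × 0.00147971) = 0.0046318.
z = (0.0226571 − 0.0112461)/0.0046318 = 0.0114110/0.0046318 = 2.4636.
p-value = 2·P(Z > 2.464) ≈ 0.0138.

z = 2.4636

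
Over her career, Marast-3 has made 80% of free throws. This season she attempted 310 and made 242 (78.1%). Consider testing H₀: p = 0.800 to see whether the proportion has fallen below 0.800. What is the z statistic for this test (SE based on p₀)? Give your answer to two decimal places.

p̂ = 242/310 = 0.7806.
SE = √(p₀(1−p₀)/n) = √(0.16/310) = 0.0227.
z = (0.7806 − 0.8)/0.0227 = -0.0194/0.0227 = -0.85.
p-value = P(Z < -0.852) ≈ 0.1971.

z = -0.85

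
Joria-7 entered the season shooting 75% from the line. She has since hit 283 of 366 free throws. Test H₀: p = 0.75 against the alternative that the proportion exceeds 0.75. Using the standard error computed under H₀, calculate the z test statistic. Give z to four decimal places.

p̂ = 283/366 = 0.773224.
Under H₀, SE = √(0.75·0.25/366) = √(0.000512295) = 0.022634.
z = (0.773224 − 0.75)/0.022634 = 0.023224/0.022634 = 1.0261.

z = 1.0261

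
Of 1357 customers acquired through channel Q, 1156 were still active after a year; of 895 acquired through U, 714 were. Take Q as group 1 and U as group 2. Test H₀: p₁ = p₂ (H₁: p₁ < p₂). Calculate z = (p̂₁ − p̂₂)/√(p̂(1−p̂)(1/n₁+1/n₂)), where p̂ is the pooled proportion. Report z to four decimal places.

z = 3.3484

p̂₁ = 1156/1357 ≈ 0.851879, p̂₂ = 714/895 ≈ 0.797765.
Pooled p̂ = (1156+714)/(1357+895) = 1870/2252 = 0.830373.
SE = √(p̂(1−p̂)(1/n₁+1/n₂)) = √(0.830373·0.169627·0.00185424) = √(0.000261176) = 0.016161.
z = (0.851879 − 0.797765)/0.016161 = 0.054114/0.016161 = 3.3484.
p-value = P(Z < 3.348) ≈ 0.9996.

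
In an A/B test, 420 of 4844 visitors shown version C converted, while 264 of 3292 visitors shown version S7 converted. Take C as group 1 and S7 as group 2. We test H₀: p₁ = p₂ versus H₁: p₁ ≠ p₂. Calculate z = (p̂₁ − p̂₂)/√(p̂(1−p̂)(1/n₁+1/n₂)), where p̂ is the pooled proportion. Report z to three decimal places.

p̂₁ = 420/4844 = 0.086705, p̂₂ = 264/3292 = 0.080194.
Pooled p̂ = (420+264)/(4844+3292) = 684/8136 = 0.084071.
SE = √(0.0770029 × 0.000510208) = 0.006268.
z = (0.086705 − 0.080194)/0.006268 = 0.006511/0.006268 = 1.039.
p-value = 2·P(Z > 1.039) ≈ 0.2989.

z = 1.039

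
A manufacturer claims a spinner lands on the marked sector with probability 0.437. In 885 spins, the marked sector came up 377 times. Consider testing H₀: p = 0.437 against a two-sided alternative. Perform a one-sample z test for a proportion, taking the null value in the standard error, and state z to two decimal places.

z = -0.66

p̂ = 377/885 ≈ 0.4260.
Standard error under H₀: √(0.437×0.563/885) = 0.0167.
z = (0.4260 − 0.437)/0.0167 = -0.0110/0.0167 = -0.66.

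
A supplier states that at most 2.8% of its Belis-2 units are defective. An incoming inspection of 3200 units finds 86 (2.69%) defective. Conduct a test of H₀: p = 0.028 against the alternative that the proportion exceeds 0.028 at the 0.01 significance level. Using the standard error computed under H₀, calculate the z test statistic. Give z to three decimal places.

z = -0.386

p̂ = 86/3200 = 0.026875.
SE = √(p₀(1−p₀)/n) = √(0.027216/3200) = 0.002916.
z = (0.026875 − 0.028)/0.002916 = -0.001125/0.002916 = -0.386.
p-value = P(Z > -0.386) ≈ 0.6502, so at α = 0.01 we fail to reject H₀.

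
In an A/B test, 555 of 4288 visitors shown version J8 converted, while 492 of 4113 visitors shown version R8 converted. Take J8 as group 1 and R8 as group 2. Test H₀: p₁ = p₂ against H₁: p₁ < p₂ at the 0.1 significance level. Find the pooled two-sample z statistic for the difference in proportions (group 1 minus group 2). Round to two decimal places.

p̂₁ = 555/4288 = 0.1294, p̂₂ = 492/4113 = 0.1196.
Pooled p̂ = (555+492)/(4288+4113) = 1047/8401 = 0.1246.
SE = √(0.109096 × 0.00047634) = 0.0072.
z = (0.1294 − 0.1196)/0.0072 = 0.0098/0.0072 = 1.36.
p-value = P(Z < 1.361) ≈ 0.9132; since p > α = 0.1, fail to reject H₀.

z = 1.36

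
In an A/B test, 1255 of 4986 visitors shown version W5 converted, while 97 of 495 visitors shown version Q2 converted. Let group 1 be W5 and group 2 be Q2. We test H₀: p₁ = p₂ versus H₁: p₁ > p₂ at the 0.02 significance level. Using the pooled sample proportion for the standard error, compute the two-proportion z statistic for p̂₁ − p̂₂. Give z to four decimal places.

p̂₁ = 1255/4986 = 0.2517048, p̂₂ = 97/495 = 0.1959596.
Pooled p̂ = (1255+97)/(4986+495) = 1352/5481 = 0.2466703.
SE = √(0.185824 × 0.00222076) = 0.0203143.
z = (0.2517048 − 0.1959596)/0.0203143 = 0.0557452/0.0203143 = 2.7441.
p-value = P(Z > 2.744) ≈ 0.0030; since p < α = 0.02, reject H₀.

z = 2.7441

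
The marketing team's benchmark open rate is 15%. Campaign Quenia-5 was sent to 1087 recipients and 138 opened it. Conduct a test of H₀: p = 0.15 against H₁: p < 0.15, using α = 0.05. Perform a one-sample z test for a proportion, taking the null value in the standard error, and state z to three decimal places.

z = -2.128

p̂ = 138/1087 = 0.12695.
Under H₀, SE = √(0.15·0.85/1087) = √(0.000117295) = 0.01083.
z = (0.12695 − 0.15)/0.01083 = -0.02305/0.01083 = -2.128.
p-value = P(Z < -2.128) ≈ 0.0167. With α = 0.05, reject H₀.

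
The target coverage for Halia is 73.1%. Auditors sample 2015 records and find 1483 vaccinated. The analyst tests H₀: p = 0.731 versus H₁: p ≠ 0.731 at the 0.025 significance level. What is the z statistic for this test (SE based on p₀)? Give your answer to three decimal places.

p̂ = 1483/2015 = 0.73598.
Standard error under H₀: √(0.731×0.269/2015) = 0.00988.
z = (0.73598 − 0.731)/0.00988 = 0.00498/0.00988 = 0.504.
Two-sided p-value ≈ 2·Φ(−0.504) = 0.6142, so at α = 0.025 we fail to reject H₀.

z = 0.504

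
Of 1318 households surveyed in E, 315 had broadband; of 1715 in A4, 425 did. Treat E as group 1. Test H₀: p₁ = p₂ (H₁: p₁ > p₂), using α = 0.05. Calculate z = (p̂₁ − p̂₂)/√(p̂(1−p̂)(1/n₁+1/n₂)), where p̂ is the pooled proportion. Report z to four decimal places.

p̂₁ = 315/1318 ≈ 0.238998, p̂₂ = 425/1715 ≈ 0.247813.
Pooled p̂ = (315+425)/(1318+1715) = 740/3033 = 0.243983.
SE = √(p̂(1−p̂)(1/n₁+1/n₂)) = √(0.243983·0.756017·0.00134182) = √(0.000247505) = 0.015732.
z = (0.238998 − 0.247813)/0.015732 = -0.008815/0.015732 = -0.5603.
p-value = P(Z > -0.560) ≈ 0.7124. With α = 0.05, fail to reject H₀.

z = -0.5603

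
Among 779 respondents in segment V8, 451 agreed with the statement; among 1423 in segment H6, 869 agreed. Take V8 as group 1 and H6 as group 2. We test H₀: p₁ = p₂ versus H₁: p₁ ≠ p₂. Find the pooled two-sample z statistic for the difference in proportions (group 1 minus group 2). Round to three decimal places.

p̂₁ = 451/779 = 0.57895, p̂₂ = 869/1423 = 0.61068.
Pooled p̂ = (451+869)/(779+1423) = 1320/2202 = 0.59946.
SE = √(p̂(1−p̂)(1/n₁+1/n₂)) = √(0.59946·0.40054·0.00198644) = √(0.000476961) = 0.02184.
z = (0.57895 − 0.61068)/0.02184 = -0.03173/0.02184 = -1.453.
Two-sided p-value ≈ 2·Φ(−1.453) = 0.1462.

z = -1.453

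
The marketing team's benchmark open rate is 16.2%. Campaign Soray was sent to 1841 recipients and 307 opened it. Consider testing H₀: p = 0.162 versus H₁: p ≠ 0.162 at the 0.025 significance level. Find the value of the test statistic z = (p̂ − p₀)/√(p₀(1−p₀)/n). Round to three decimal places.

z = 0.554

p̂ = 307/1841 ≈ 0.16676.
SE = √(p₀(1−p₀)/n) = √(0.13576/1841) = 0.00859.
z = (0.16676 − 0.162)/0.00859 = 0.00476/0.00859 = 0.554.
p-value = 2·P(Z > 0.554) ≈ 0.5796. With α = 0.025, fail to reject H₀.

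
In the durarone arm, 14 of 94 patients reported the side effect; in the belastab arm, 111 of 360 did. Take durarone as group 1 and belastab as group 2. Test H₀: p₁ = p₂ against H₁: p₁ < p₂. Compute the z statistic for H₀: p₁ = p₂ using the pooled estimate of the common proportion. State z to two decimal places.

p̂₁ = 14/94 = 0.1489, p̂₂ = 111/360 = 0.3083.
Pooled p̂ = (14+111)/(94+360) = 125/454 = 0.2753.
SE = √(p̂(1−p̂)(1/n₁+1/n₂)) = √(0.2753·0.7247·0.0134161) = √(0.00267682) = 0.0517.
z = (0.1489 − 0.3083)/0.0517 = -0.1594/0.0517 = -3.08.

z = -3.08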